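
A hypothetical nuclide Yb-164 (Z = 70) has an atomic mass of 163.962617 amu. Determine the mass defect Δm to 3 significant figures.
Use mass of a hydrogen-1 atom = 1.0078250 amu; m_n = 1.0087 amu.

With 70 protons and 94 neutrons (A = 164):
Mass of separated nucleons = 70(1.0078250) + 94(1.0087) = 70.5477500 + 94.8178 = 165.3655500 amu
Δm = 165.3655500 − 163.962617 = 1.4029330 amu

1.40 amu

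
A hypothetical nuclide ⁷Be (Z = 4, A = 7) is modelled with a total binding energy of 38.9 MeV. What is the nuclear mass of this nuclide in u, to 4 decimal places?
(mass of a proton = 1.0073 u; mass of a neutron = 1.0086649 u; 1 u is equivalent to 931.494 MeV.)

Mass defect = 38.9 MeV / (931.494 MeV/u) = 0.041761 u
Constituent mass = 4(1.0073) + 3(1.0086649) = 7.0551947 u
Nuclear mass = 7.0551947 − 0.041761 = 7.0134337 u ≈ 7.0134 u (to 4 decimal places)

7.0134 u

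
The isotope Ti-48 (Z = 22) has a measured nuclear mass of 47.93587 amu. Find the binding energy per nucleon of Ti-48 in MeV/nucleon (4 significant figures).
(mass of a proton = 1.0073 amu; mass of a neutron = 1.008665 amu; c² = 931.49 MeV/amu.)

8.733 MeV/nucleon

With 22 protons and 26 neutrons (A = 48):
Total constituent mass: 22 × 1.0073 + 26 × 1.008665 = 48.385890 amu
The mass defect is 48.385890 − 47.93587 = 0.450020 amu.
E_B = 0.450020 × 931.49 = 419.189 MeV
Dividing by A = 48 gives 8.733 MeV per nucleon.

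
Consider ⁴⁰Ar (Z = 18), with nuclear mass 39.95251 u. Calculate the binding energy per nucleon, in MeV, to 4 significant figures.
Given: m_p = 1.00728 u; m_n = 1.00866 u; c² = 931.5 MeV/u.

8.594 MeV/nucleon

Z = 18, so N = A − Z = 40 − 18 = 22.
Total constituent mass: 18 × 1.00728 + 22 × 1.00866 = 40.32156 u
The mass defect is 40.32156 − 39.95251 = 0.36905 u.
Converting to energy: 0.36905 u × 931.5 MeV/u = 343.770 MeV
Dividing by A = 40 gives 8.594 MeV per nucleon.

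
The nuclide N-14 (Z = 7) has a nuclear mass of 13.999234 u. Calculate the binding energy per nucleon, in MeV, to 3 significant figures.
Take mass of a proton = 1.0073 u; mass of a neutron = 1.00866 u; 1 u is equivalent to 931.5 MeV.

7.48 MeV/nucleon

Σm = 7·m_p + 7·m_n = 7.0511 + 7.06062 = 14.11172 u
The mass defect is 14.11172 − 13.999234 = 0.112486 u.
Converting to energy: 0.112486 u × 931.5 MeV/u = 104.781 MeV
BE/A = 104.781 MeV / 14 = 7.484 MeV/nucleon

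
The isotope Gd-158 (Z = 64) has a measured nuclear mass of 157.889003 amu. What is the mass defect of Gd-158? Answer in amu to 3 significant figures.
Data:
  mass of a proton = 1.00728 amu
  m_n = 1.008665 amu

Total constituent mass: 64 × 1.00728 + 94 × 1.008665 = 159.280430 amu
Mass defect Δm = 159.280430 − 157.889003 = 1.391427 amu

1.39 amu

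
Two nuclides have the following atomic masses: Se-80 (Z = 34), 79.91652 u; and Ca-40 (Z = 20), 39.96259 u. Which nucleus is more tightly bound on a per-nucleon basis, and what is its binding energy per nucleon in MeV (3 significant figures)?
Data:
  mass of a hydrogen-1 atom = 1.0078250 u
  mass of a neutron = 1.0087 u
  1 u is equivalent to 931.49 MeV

Se-80: Σm = 34(1.0078250) + 46(1.0087) = 80.6662500 u; Δm = 0.7497300 u; E_B = 698.37 MeV; E_B/A = 8.730 MeV
Ca-40: Σm = 20(1.0078250) + 20(1.0087) = 40.3305000 u; Δm = 0.3679100 u; E_B = 342.70 MeV; E_B/A = 8.568 MeV
Se-80 has the higher binding energy per nucleon, so it is the more tightly bound nucleus.

Se-80; 8.73 MeV/nucleon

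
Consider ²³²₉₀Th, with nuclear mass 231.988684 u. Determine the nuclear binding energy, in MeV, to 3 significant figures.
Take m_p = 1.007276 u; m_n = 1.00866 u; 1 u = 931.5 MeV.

The nucleus contains 90 protons and 232 − 90 = 142 neutrons.
Σm = 90·m_p + 142·m_n = 90.654840 + 143.22972 = 233.884560 u
The mass defect is 233.884560 − 231.988684 = 1.895876 u.
E_B = 1.895876 × 931.5 = 1766.01 MeV

1770 MeV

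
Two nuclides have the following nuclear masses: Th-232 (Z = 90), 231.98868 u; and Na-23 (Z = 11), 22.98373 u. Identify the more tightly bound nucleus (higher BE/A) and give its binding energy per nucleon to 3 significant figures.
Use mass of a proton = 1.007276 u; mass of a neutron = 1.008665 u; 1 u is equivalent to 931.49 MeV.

Na-23; 8.11 MeV/nucleon

Th-232: Σm = 90(1.007276) + 142(1.008665) = 233.885270 u; Δm = 1.896590 u; E_B = 1766.65 MeV; E_B/A = 7.6149 MeV
Na-23: Σm = 11(1.007276) + 12(1.008665) = 23.184016 u; Δm = 0.200286 u; E_B = 186.56 MeV; E_B/A = 8.111 MeV
Na-23 has the higher binding energy per nucleon, so it is the more tightly bound nucleus.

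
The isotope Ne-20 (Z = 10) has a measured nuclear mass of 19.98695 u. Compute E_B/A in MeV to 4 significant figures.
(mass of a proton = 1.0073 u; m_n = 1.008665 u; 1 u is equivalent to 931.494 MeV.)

8.043 MeV/nucleon

Mass of separated nucleons = 10(1.0073) + 10(1.008665) = 10.0730 + 10.086650 = 20.159650 u
The mass defect is 20.159650 − 19.98695 = 0.172700 u.
Converting to energy: 0.172700 u × 931.494 MeV/u = 160.869 MeV
BE/A = 160.869 MeV / 20 = 8.043 MeV/nucleon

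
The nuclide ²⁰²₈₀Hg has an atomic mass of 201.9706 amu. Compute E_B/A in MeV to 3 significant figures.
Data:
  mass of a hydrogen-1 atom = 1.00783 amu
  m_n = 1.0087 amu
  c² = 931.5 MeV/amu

7.92 MeV/nucleon

Z = 80, so N = A − Z = 202 − 80 = 122.
Σm = 80·m(¹H) + 122·m_n = 80.62640 + 123.0614 = 203.68780 amu
Δm = 203.68780 − 201.9706 = 1.71720 amu
Converting to energy: 1.71720 amu × 931.5 MeV/amu = 1599.57 MeV
Per nucleon: 1599.57 / 202 = 7.919 MeV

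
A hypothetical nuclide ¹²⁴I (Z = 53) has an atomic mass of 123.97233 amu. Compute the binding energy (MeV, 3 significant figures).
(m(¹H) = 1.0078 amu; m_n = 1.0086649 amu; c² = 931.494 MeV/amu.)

984 MeV

Z = 53, so N = A − Z = 124 − 53 = 71.
Total constituent mass: 53 × 1.0078 + 71 × 1.0086649 = 125.0286079 amu
The mass defect is 125.0286079 − 123.97233 = 1.0562779 amu.
Converting to energy: 1.0562779 amu × 931.494 MeV/amu = 983.917 MeV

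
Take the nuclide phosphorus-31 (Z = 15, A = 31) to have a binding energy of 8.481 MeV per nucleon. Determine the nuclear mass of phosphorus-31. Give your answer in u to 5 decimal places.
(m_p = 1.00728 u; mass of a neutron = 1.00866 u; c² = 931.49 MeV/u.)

Total binding energy = 31 × 8.481 = 262.911 MeV
Mass defect = 262.911 MeV / (931.49 MeV/u) = 0.2822478 u
Constituent mass = 15(1.00728) + 16(1.00866) = 31.24776 u
Nuclear mass = 31.24776 − 0.2822478 = 30.9655122 u ≈ 30.96551 u (to 5 decimal places)

30.96551 u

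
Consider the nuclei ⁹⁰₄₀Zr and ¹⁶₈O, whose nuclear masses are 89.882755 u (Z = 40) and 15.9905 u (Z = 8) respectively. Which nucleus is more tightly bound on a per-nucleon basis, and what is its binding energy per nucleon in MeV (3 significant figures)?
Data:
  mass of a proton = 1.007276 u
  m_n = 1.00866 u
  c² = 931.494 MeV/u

⁹⁰₄₀Zr; 8.71 MeV/nucleon

⁹⁰₄₀Zr: Σm = 40(1.007276) + 50(1.00866) = 90.724040 u; Δm = 0.841285 u; E_B = 783.65 MeV; E_B/A = 8.707 MeV
¹⁶₈O: Σm = 8(1.007276) + 8(1.00866) = 16.127488 u; Δm = 0.136988 u; E_B = 127.60 MeV; E_B/A = 7.975 MeV
⁹⁰₄₀Zr has the higher binding energy per nucleon, so it is the more tightly bound nucleus.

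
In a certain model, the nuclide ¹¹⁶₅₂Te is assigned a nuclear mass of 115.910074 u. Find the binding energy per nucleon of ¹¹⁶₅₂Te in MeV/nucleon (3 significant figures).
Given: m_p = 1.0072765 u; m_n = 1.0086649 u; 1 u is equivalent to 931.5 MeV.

8.21 MeV/nucleon

Σm = 52·m_p + 64·m_n = 52.3783780 + 64.5545536 = 116.9329316 u
The mass defect is 116.9329316 − 115.910074 = 1.0228576 u.
E_B = 1.0228576 × 931.5 = 952.792 MeV
Per nucleon: 952.792 / 116 = 8.214 MeV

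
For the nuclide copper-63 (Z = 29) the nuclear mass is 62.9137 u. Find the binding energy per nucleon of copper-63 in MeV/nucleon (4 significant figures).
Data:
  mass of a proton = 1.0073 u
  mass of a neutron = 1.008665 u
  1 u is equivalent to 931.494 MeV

8.762 MeV/nucleon

The nucleus contains 29 protons and 63 − 29 = 34 neutrons.
Total constituent mass: 29 × 1.0073 + 34 × 1.008665 = 63.506310 u
Δm = 63.506310 − 62.9137 = 0.592610 u
Binding energy = Δm·c² = 0.592610 × 931.494 MeV/u = 552.013 MeV
BE/A = 552.013 MeV / 63 = 8.762 MeV/nucleon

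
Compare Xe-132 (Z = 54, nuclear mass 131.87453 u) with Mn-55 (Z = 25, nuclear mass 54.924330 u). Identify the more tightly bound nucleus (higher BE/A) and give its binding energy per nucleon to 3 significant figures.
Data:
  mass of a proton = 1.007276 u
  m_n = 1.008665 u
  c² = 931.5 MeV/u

Xe-132: Σm = 54(1.007276) + 78(1.008665) = 133.068774 u; Δm = 1.194244 u; E_B = 1112.44 MeV; E_B/A = 8.428 MeV
Mn-55: Σm = 25(1.007276) + 30(1.008665) = 55.441850 u; Δm = 0.517520 u; E_B = 482.07 MeV; E_B/A = 8.7649 MeV
Mn-55 has the higher binding energy per nucleon, so it is the more tightly bound nucleus.

Mn-55; 8.76 MeV/nucleon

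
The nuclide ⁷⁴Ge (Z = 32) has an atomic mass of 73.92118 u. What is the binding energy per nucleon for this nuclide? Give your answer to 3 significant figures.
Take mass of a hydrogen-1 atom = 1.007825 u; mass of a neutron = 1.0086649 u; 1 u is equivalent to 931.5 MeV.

Total constituent mass: 32 × 1.007825 + 42 × 1.0086649 = 74.6143258 u
Mass defect Δm = 74.6143258 − 73.92118 = 0.6931458 u
Binding energy = Δm·c² = 0.6931458 × 931.5 MeV/u = 645.665 MeV
Dividing by A = 74 gives 8.725 MeV per nucleon.

8.73 MeV/nucleon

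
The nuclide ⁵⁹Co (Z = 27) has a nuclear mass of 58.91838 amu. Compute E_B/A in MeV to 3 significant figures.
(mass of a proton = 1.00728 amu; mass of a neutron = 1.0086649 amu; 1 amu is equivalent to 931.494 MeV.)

8.77 MeV/nucleon

Mass of separated nucleons = 27(1.00728) + 32(1.0086649) = 27.19656 + 32.2772768 = 59.4738368 amu
Δm = 59.4738368 − 58.91838 = 0.5554568 amu
Converting to energy: 0.5554568 amu × 931.494 MeV/amu = 517.405 MeV
Per nucleon: 517.405 / 59 = 8.770 MeV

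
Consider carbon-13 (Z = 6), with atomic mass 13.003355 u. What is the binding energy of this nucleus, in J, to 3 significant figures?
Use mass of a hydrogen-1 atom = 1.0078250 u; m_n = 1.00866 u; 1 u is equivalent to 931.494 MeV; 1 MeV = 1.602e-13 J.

1.56e-11 J

With 6 protons and 7 neutrons (A = 13):
Mass of separated nucleons = 6(1.0078250) + 7(1.00866) = 6.0469500 + 7.06062 = 13.1075700 u
The mass defect is 13.1075700 − 13.003355 = 0.1042150 u.
E_B = 0.1042150 × 931.494 = 97.0756 MeV
In joules: 97.0756 MeV × 1.602e-13 J/MeV = 1.5552e-11 J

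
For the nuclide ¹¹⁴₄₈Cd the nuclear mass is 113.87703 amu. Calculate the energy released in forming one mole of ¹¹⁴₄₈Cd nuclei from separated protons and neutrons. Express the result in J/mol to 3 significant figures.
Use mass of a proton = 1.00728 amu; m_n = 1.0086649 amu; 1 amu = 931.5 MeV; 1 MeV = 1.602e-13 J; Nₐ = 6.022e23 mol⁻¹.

9.38e+13 J/mol

With 48 protons and 66 neutrons (A = 114):
Σm = 48·m_p + 66·m_n = 48.34944 + 66.5718834 = 114.9213234 amu
The mass defect is 114.9213234 − 113.87703 = 1.0442934 amu.
Binding energy = Δm·c² = 1.0442934 × 931.5 MeV/amu = 972.759 MeV
Per nucleus in joules: 972.759 MeV × 1.602e-13 J/MeV = 1.5584e-10 J
Per mole: 1.5584e-10 J × 6.022e23 mol⁻¹ = 9.3847e+13 J/mol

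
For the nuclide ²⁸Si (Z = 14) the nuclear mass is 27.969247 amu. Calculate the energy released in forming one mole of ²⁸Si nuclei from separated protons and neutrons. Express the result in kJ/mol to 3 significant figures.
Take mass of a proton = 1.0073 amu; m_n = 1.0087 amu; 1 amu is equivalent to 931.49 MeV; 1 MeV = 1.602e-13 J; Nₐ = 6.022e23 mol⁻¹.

Z = 14, so N = A − Z = 28 − 14 = 14.
Mass of separated nucleons = 14(1.0073) + 14(1.0087) = 14.1022 + 14.1218 = 28.2240 amu
Δm = 28.2240 − 27.969247 = 0.254753 amu
Binding energy = Δm·c² = 0.254753 × 931.49 MeV/amu = 237.300 MeV
Per nucleus in joules: 237.300 MeV × 1.602e-13 J/MeV = 3.8015e-11 J
Per mole: 3.8015e-11 J × 6.022e23 mol⁻¹ = 2.2893e+13 J/mol

2.29e+10 kJ/mol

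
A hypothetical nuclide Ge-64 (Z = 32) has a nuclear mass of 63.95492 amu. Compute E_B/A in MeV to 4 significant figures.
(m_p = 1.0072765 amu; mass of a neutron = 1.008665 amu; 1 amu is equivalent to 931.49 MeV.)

8.081 MeV/nucleon

Total constituent mass: 32 × 1.0072765 + 32 × 1.008665 = 64.5101280 amu
Δm = 64.5101280 − 63.95492 = 0.5552080 amu
Binding energy = Δm·c² = 0.5552080 × 931.49 MeV/amu = 517.171 MeV
Dividing by A = 64 gives 8.081 MeV per nucleon.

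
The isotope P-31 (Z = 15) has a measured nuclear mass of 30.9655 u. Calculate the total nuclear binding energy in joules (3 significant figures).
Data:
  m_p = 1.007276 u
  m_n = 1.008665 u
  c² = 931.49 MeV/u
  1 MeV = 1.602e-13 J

Total constituent mass: 15 × 1.007276 + 16 × 1.008665 = 31.247780 u
Δm = 31.247780 − 30.9655 = 0.282280 u
E_B = 0.282280 × 931.49 = 262.941 MeV
In joules: 262.941 MeV × 1.602e-13 J/MeV = 4.2123e-11 J

4.21e-11 J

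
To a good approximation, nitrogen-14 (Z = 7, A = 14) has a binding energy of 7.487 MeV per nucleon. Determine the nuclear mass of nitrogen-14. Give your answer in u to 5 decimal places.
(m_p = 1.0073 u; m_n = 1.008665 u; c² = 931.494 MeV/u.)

13.99923 u

Total binding energy = 14 × 7.487 = 104.818 MeV
Mass defect = 104.818 MeV / (931.494 MeV/u) = 0.1125268 u
Constituent mass = 7(1.0073) + 7(1.008665) = 14.111755 u
Nuclear mass = 14.111755 − 0.1125268 = 13.9992282 u ≈ 13.99923 u (to 5 decimal places)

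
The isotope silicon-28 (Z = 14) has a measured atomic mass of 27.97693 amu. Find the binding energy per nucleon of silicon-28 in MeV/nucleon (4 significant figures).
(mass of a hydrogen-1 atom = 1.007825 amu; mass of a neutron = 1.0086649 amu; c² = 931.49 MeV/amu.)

Σm = 14·m(¹H) + 14·m_n = 14.109550 + 14.1213086 = 28.2308586 amu
Mass defect Δm = 28.2308586 − 27.97693 = 0.2539286 amu
E_B = 0.2539286 × 931.49 = 236.532 MeV
Per nucleon: 236.532 / 28 = 8.448 MeV

8.448 MeV/nucleon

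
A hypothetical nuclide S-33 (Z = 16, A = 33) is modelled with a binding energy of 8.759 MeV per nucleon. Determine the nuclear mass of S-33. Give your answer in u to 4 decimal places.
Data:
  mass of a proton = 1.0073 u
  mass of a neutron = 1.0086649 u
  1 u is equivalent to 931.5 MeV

Total binding energy = 33 × 8.759 = 289.047 MeV
Mass defect = 289.047 MeV / (931.5 MeV/u) = 0.310303 u
Constituent mass = 16(1.0073) + 17(1.0086649) = 33.2641033 u
Nuclear mass = 33.2641033 − 0.310303 = 32.9538003 u ≈ 32.9538 u (to 4 decimal places)

32.9538 u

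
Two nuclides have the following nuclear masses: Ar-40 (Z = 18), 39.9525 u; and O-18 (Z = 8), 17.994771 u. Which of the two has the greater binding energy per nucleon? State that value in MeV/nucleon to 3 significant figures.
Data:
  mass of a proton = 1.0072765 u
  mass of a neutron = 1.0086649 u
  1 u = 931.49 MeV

Ar-40: Σm = 18(1.0072765) + 22(1.0086649) = 40.3216048 u; Δm = 0.3691048 u; E_B = 343.817 MeV; E_B/A = 8.595 MeV
O-18: Σm = 8(1.0072765) + 10(1.0086649) = 18.1448610 u; Δm = 0.1500900 u; E_B = 139.81 MeV; E_B/A = 7.767 MeV
Ar-40 has the higher binding energy per nucleon, so it is the more tightly bound nucleus.

Ar-40; 8.60 MeV/nucleon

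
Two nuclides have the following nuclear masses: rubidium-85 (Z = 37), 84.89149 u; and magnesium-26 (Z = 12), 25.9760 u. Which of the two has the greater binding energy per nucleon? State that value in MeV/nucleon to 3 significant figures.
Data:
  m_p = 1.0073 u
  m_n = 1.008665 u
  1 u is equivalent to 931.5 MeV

rubidium-85: Σm = 37(1.0073) + 48(1.008665) = 85.686020 u; Δm = 0.794530 u; E_B = 740.10 MeV; E_B/A = 8.707 MeV
magnesium-26: Σm = 12(1.0073) + 14(1.008665) = 26.208910 u; Δm = 0.232910 u; E_B = 216.956 MeV; E_B/A = 8.344 MeV
rubidium-85 has the higher binding energy per nucleon, so it is the more tightly bound nucleus.

rubidium-85; 8.71 MeV/nucleon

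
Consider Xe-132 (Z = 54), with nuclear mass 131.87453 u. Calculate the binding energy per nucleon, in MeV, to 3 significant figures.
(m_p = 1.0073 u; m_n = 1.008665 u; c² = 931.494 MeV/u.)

8.44 MeV/nucleon

Mass of separated nucleons = 54(1.0073) + 78(1.008665) = 54.3942 + 78.675870 = 133.070070 u
Mass defect Δm = 133.070070 − 131.87453 = 1.195540 u
Binding energy = Δm·c² = 1.195540 × 931.494 MeV/u = 1113.64 MeV
Per nucleon: 1113.64 / 132 = 8.437 MeV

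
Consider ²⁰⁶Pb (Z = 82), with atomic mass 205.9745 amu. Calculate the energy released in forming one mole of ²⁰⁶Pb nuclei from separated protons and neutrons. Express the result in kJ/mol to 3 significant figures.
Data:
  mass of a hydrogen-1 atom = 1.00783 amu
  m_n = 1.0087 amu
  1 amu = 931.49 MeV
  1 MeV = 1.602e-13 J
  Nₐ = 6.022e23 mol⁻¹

1.57e+11 kJ/mol

Z = 82, so N = A − Z = 206 − 82 = 124.
Σm = 82·m(¹H) + 124·m_n = 82.64206 + 125.0788 = 207.72086 amu
Δm = 207.72086 − 205.9745 = 1.74636 amu
E_B = 1.74636 × 931.49 = 1626.72 MeV
Per nucleus in joules: 1626.72 MeV × 1.602e-13 J/MeV = 2.6060e-10 J
Per mole: 2.6060e-10 J × 6.022e23 mol⁻¹ = 1.5693e+14 J/mol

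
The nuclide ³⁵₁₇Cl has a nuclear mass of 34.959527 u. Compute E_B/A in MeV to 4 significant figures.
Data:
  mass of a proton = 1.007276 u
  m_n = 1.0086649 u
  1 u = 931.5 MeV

Total constituent mass: 17 × 1.007276 + 18 × 1.0086649 = 35.2796602 u
The mass defect is 35.2796602 − 34.959527 = 0.3201332 u.
E_B = 0.3201332 × 931.5 = 298.204 MeV
BE/A = 298.204 MeV / 35 = 8.520 MeV/nucleon

8.520 MeV/nucleon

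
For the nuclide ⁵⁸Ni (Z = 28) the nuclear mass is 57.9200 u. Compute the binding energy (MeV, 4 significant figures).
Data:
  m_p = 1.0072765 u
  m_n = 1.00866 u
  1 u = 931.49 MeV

506.3 MeV

The nucleus contains 28 protons and 58 − 28 = 30 neutrons.
Mass of separated nucleons = 28(1.0072765) + 30(1.00866) = 28.2037420 + 30.25980 = 58.4635420 u
Mass defect Δm = 58.4635420 − 57.9200 = 0.5435420 u
Converting to energy: 0.5435420 u × 931.49 MeV/u = 506.304 MeV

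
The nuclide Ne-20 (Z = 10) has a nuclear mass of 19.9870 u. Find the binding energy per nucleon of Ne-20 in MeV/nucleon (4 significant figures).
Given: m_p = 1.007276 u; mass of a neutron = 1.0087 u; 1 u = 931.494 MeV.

With 10 protons and 10 neutrons (A = 20):
Σm = 10·m_p + 10·m_n = 10.072760 + 10.0870 = 20.159760 u
The mass defect is 20.159760 − 19.9870 = 0.172760 u.
E_B = 0.172760 × 931.494 = 160.925 MeV
Per nucleon: 160.925 / 20 = 8.046 MeV

8.046 MeV/nucleon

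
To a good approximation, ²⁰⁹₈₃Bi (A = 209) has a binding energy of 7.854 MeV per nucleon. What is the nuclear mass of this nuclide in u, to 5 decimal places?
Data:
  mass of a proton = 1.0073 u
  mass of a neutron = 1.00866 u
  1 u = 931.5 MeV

208.93486 u

Total binding energy = 209 × 7.854 = 1641.486 MeV
Mass defect = 1641.486 MeV / (931.5 MeV/u) = 1.7621965 u
Constituent mass = 83(1.0073) + 126(1.00866) = 210.69706 u
Nuclear mass = 210.69706 − 1.7621965 = 208.9348635 u ≈ 208.93486 u (to 5 decimal places)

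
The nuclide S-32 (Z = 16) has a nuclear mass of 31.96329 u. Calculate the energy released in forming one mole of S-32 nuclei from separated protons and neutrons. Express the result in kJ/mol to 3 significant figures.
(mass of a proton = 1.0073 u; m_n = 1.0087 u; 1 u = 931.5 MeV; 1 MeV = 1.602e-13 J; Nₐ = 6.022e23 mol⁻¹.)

2.63e+10 kJ/mol

Z = 16, so N = A − Z = 32 − 16 = 16.
Mass of separated nucleons = 16(1.0073) + 16(1.0087) = 16.1168 + 16.1392 = 32.2560 u
Δm = 32.2560 − 31.96329 = 0.29271 u
E_B = 0.29271 × 931.5 = 272.659 MeV
Per nucleus in joules: 272.659 MeV × 1.602e-13 J/MeV = 4.3680e-11 J
Per mole: 4.3680e-11 J × 6.022e23 mol⁻¹ = 2.6304e+13 J/mol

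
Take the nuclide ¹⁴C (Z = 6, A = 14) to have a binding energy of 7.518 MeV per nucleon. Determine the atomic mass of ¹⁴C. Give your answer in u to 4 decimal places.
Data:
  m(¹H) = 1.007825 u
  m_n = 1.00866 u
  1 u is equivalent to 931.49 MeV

14.0032 u

Total binding energy = 14 × 7.518 = 105.252 MeV
Mass defect = 105.252 MeV / (931.49 MeV/u) = 0.112993 u
Constituent mass = 6(1.007825) + 8(1.00866) = 14.116230 u
Atomic mass = 14.116230 − 0.112993 = 14.003237 u ≈ 14.0032 u (to 4 decimal places)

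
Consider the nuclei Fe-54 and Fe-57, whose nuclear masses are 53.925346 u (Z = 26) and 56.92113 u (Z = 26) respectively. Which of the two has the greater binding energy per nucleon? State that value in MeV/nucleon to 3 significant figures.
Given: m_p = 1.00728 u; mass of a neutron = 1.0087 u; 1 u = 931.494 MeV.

Fe-57; 8.79 MeV/nucleon

Fe-54: Σm = 26(1.00728) + 28(1.0087) = 54.43288 u; Δm = 0.507534 u; E_B = 472.765 MeV; E_B/A = 8.7549 MeV
Fe-57: Σm = 26(1.00728) + 31(1.0087) = 57.45898 u; Δm = 0.53785 u; E_B = 501.004 MeV; E_B/A = 8.790 MeV
Fe-57 has the higher binding energy per nucleon, so it is the more tightly bound nucleus.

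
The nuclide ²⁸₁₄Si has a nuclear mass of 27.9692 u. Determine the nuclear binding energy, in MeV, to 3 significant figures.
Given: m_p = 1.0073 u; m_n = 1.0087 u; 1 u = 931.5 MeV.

237 MeV

Z = 14, so N = A − Z = 28 − 14 = 14.
Σm = 14·m_p + 14·m_n = 14.1022 + 14.1218 = 28.2240 u
Mass defect Δm = 28.2240 − 27.9692 = 0.2548 u
Converting to energy: 0.2548 u × 931.5 MeV/u = 237.346 MeV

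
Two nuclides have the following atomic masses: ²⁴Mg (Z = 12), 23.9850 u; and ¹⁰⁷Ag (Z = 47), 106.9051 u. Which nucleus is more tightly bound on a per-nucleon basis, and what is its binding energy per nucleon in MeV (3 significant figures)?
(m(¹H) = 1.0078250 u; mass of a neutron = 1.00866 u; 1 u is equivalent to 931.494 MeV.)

²⁴Mg: Σm = 12(1.0078250) + 12(1.00866) = 24.1978200 u; Δm = 0.2128200 u; E_B = 198.24 MeV; E_B/A = 8.260 MeV
¹⁰⁷Ag: Σm = 47(1.0078250) + 60(1.00866) = 107.8873750 u; Δm = 0.9822750 u; E_B = 914.98 MeV; E_B/A = 8.551 MeV
¹⁰⁷Ag has the higher binding energy per nucleon, so it is the more tightly bound nucleus.

¹⁰⁷Ag; 8.55 MeV/nucleon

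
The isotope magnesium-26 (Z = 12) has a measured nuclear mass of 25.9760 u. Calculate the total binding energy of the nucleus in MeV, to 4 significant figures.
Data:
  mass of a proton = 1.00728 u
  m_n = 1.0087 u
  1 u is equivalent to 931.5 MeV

Z = 12, so N = A − Z = 26 − 12 = 14.
Σm = 12·m_p + 14·m_n = 12.08736 + 14.1218 = 26.20916 u
The mass defect is 26.20916 − 25.9760 = 0.23316 u.
Binding energy = Δm·c² = 0.23316 × 931.5 MeV/u = 217.189 MeV

217.2 MeV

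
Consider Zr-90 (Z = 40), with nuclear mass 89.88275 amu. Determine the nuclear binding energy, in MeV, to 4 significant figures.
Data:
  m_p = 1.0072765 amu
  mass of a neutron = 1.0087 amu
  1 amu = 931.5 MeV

785.5 MeV

Z = 40, so N = A − Z = 90 − 40 = 50.
Total constituent mass: 40 × 1.0072765 + 50 × 1.0087 = 90.7260600 amu
Δm = 90.7260600 − 89.88275 = 0.8433100 amu
Converting to energy: 0.8433100 amu × 931.5 MeV/amu = 785.543 MeV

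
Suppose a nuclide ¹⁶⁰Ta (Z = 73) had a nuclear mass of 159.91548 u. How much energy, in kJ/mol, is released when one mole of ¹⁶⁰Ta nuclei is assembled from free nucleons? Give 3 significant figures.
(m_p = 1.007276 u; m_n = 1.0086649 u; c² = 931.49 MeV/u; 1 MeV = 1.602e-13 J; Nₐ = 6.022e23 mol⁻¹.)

1.23e+11 kJ/mol

Mass of separated nucleons = 73(1.007276) + 87(1.0086649) = 73.531148 + 87.7538463 = 161.2849943 u
The mass defect is 161.2849943 − 159.91548 = 1.3695143 u.
Converting to energy: 1.3695143 u × 931.49 MeV/u = 1275.69 MeV
Per nucleus in joules: 1275.69 MeV × 1.602e-13 J/MeV = 2.0437e-10 J
Per mole: 2.0437e-10 J × 6.022e23 mol⁻¹ = 1.2307e+14 J/mol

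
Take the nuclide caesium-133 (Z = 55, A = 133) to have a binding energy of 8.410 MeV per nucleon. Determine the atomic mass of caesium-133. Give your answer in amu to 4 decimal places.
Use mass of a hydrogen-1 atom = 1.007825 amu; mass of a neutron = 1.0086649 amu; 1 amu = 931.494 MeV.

132.9054 amu

Total binding energy = 133 × 8.410 = 1118.530 MeV
Mass defect = 1118.530 MeV / (931.494 MeV/amu) = 1.200791 amu
Constituent mass = 55(1.007825) + 78(1.0086649) = 134.1062372 amu
Atomic mass = 134.1062372 − 1.200791 = 132.9054462 amu ≈ 132.9054 amu (to 4 decimal places)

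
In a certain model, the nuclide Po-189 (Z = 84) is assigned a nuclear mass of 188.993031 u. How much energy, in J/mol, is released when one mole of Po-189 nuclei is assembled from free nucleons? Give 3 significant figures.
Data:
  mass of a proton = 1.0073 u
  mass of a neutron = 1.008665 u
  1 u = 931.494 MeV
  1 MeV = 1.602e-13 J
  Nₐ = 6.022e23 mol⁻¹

1.37e+14 J/mol

Total constituent mass: 84 × 1.0073 + 105 × 1.008665 = 190.523025 u
Mass defect Δm = 190.523025 − 188.993031 = 1.529994 u
Converting to energy: 1.529994 u × 931.494 MeV/u = 1425.18 MeV
Per nucleus in joules: 1425.18 MeV × 1.602e-13 J/MeV = 2.2831e-10 J
Per mole: 2.2831e-10 J × 6.022e23 mol⁻¹ = 1.3749e+14 J/mol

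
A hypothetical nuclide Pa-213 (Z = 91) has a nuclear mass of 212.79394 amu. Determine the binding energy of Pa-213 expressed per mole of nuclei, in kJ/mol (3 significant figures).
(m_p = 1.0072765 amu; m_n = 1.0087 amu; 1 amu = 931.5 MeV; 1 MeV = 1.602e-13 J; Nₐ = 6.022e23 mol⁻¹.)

1.73e+11 kJ/mol

The nucleus contains 91 protons and 213 − 91 = 122 neutrons.
Σm = 91·m_p + 122·m_n = 91.6621615 + 123.0614 = 214.7235615 amu
The mass defect is 214.7235615 − 212.79394 = 1.9296215 amu.
Converting to energy: 1.9296215 amu × 931.5 MeV/amu = 1797.44 MeV
Per nucleus in joules: 1797.44 MeV × 1.602e-13 J/MeV = 2.8795e-10 J
Per mole: 2.8795e-10 J × 6.022e23 mol⁻¹ = 1.7340e+14 J/mol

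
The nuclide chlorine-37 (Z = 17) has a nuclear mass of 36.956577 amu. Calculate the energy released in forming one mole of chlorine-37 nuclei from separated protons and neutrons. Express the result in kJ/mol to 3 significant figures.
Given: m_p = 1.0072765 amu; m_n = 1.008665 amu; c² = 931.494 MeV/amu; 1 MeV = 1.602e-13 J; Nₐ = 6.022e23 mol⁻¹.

Z = 17, so N = A − Z = 37 − 17 = 20.
Mass of separated nucleons = 17(1.0072765) + 20(1.008665) = 17.1237005 + 20.173300 = 37.2970005 amu
Δm = 37.2970005 − 36.956577 = 0.3404235 amu
E_B = 0.3404235 × 931.494 = 317.102 MeV
Per nucleus in joules: 317.102 MeV × 1.602e-13 J/MeV = 5.0800e-11 J
Per mole: 5.0800e-11 J × 6.022e23 mol⁻¹ = 3.0592e+13 J/mol

3.06e+10 kJ/mol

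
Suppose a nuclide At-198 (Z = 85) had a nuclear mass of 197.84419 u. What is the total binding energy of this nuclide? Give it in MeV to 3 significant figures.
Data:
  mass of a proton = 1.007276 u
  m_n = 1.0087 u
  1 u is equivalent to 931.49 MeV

1640 MeV

Z = 85, so N = A − Z = 198 − 85 = 113.
Σm = 85·m_p + 113·m_n = 85.618460 + 113.9831 = 199.601560 u
The mass defect is 199.601560 − 197.84419 = 1.757370 u.
E_B = 1.757370 × 931.49 = 1636.97 MeV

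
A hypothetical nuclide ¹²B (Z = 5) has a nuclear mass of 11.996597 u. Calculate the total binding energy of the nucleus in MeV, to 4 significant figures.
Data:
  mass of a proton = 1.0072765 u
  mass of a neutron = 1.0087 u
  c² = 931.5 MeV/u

Z = 5, so N = A − Z = 12 − 5 = 7.
Σm = 5·m_p + 7·m_n = 5.0363825 + 7.0609 = 12.0972825 u
Δm = 12.0972825 − 11.996597 = 0.1006855 u
E_B = 0.1006855 × 931.5 = 93.7885 MeV

93.79 MeV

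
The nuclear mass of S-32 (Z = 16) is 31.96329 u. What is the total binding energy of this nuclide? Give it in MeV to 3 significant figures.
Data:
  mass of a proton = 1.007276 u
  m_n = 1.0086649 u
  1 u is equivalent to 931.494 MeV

272 MeV

Σm = 16·m_p + 16·m_n = 16.116416 + 16.1386384 = 32.2550544 u
The mass defect is 32.2550544 − 31.96329 = 0.2917644 u.
E_B = 0.2917644 × 931.494 = 271.777 MeV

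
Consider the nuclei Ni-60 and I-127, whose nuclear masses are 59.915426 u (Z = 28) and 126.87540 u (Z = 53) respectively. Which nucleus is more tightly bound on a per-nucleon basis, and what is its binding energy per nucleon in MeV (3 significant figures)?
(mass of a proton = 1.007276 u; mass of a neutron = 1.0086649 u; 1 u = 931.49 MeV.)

Ni-60; 8.78 MeV/nucleon

Ni-60: Σm = 28(1.007276) + 32(1.0086649) = 60.4810048 u; Δm = 0.5655788 u; E_B = 526.83 MeV; E_B/A = 8.781 MeV
I-127: Σm = 53(1.007276) + 74(1.0086649) = 128.0268306 u; Δm = 1.1514306 u; E_B = 1072.5 MeV; E_B/A = 8.445 MeV
Ni-60 has the higher binding energy per nucleon, so it is the more tightly bound nucleus.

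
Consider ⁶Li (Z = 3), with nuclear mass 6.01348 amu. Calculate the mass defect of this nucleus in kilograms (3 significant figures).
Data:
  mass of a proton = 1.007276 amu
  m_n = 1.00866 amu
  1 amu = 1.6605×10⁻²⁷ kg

Z = 3, so N = A − Z = 6 − 3 = 3.
Mass of separated nucleons = 3(1.007276) + 3(1.00866) = 3.021828 + 3.02598 = 6.047808 amu
Mass defect Δm = 6.047808 − 6.01348 = 0.034328 amu
In SI units: 0.034328 amu × 1.6605×10⁻²⁷ kg/amu = 5.7002e-29 kg

5.70e-29 kg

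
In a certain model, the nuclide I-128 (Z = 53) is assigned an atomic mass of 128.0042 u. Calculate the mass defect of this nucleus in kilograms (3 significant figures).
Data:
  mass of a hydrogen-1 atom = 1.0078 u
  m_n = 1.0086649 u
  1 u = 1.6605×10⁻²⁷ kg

With 53 protons and 75 neutrons (A = 128):
Σm = 53·m(¹H) + 75·m_n = 53.4134 + 75.6498675 = 129.0632675 u
Mass defect Δm = 129.0632675 − 128.0042 = 1.0590675 u
In SI units: 1.0590675 u × 1.6605×10⁻²⁷ kg/u = 1.7586e-27 kg

1.76e-27 kg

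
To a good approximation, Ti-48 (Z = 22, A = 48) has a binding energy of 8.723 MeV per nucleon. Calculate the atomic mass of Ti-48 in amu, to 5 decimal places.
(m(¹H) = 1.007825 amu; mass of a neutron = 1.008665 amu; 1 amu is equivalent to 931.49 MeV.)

47.94794 amu

Total binding energy = 48 × 8.723 = 418.704 MeV
Mass defect = 418.704 MeV / (931.49 MeV/amu) = 0.4494992 amu
Constituent mass = 22(1.007825) + 26(1.008665) = 48.397440 amu
Atomic mass = 48.397440 − 0.4494992 = 47.9479408 amu ≈ 47.94794 amu (to 5 decimal places)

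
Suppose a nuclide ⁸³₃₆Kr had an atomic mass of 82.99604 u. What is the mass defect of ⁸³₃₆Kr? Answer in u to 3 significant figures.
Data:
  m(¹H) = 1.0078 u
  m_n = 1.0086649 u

0.692 u

Total constituent mass: 36 × 1.0078 + 47 × 1.0086649 = 83.6880503 u
Δm = 83.6880503 − 82.99604 = 0.6920103 u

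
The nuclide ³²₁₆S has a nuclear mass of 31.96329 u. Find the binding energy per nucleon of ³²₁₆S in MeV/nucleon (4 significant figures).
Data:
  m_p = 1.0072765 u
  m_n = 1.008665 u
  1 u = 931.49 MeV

Σm = 16·m_p + 16·m_n = 16.1164240 + 16.138640 = 32.2550640 u
The mass defect is 32.2550640 − 31.96329 = 0.2917740 u.
Binding energy = Δm·c² = 0.2917740 × 931.49 MeV/u = 271.785 MeV
BE/A = 271.785 MeV / 32 = 8.493 MeV/nucleon

8.493 MeV/nucleon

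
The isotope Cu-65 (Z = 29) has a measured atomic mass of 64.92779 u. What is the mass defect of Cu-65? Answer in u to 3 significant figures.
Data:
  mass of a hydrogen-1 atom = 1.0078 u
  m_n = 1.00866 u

0.610 u

The nucleus contains 29 protons and 65 − 29 = 36 neutrons.
Total constituent mass: 29 × 1.0078 + 36 × 1.00866 = 65.53796 u
Mass defect Δm = 65.53796 − 64.92779 = 0.61017 u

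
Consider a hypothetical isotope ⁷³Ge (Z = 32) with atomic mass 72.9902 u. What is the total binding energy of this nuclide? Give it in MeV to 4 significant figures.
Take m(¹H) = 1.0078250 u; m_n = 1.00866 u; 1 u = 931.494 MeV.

573.1 MeV

Mass of separated nucleons = 32(1.0078250) + 41(1.00866) = 32.2504000 + 41.35506 = 73.6054600 u
Δm = 73.6054600 − 72.9902 = 0.6152600 u
E_B = 0.6152600 × 931.494 = 573.111 MeV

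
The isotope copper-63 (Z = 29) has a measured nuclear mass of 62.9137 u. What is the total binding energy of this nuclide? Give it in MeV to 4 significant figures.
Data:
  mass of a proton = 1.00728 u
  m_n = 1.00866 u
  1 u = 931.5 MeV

551.3 MeV

With 29 protons and 34 neutrons (A = 63):
Mass of separated nucleons = 29(1.00728) + 34(1.00866) = 29.21112 + 34.29444 = 63.50556 u
Δm = 63.50556 − 62.9137 = 0.59186 u
Converting to energy: 0.59186 u × 931.5 MeV/u = 551.318 MeV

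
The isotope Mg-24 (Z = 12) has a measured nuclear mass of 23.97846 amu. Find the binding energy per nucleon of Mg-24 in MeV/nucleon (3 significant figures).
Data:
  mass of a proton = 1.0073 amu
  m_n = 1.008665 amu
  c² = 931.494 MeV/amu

Z = 12, so N = A − Z = 24 − 12 = 12.
Mass of separated nucleons = 12(1.0073) + 12(1.008665) = 12.0876 + 12.103980 = 24.191580 amu
The mass defect is 24.191580 − 23.97846 = 0.213120 amu.
Converting to energy: 0.213120 amu × 931.494 MeV/amu = 198.520 MeV
Per nucleon: 198.520 / 24 = 8.272 MeV

8.27 MeV/nucleon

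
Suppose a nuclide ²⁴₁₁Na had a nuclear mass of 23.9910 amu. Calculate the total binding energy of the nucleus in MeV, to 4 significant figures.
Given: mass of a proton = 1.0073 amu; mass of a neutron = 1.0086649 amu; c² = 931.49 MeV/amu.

188.1 MeV

Mass of separated nucleons = 11(1.0073) + 13(1.0086649) = 11.0803 + 13.1126437 = 24.1929437 amu
The mass defect is 24.1929437 − 23.9910 = 0.2019437 amu.
Converting to energy: 0.2019437 amu × 931.49 MeV/amu = 188.109 MeV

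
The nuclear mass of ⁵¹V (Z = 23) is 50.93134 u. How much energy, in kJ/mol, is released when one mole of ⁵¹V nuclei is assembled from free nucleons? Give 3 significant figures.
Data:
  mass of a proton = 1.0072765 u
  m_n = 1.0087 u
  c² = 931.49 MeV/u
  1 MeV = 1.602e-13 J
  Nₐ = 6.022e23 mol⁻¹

4.31e+10 kJ/mol

Mass of separated nucleons = 23(1.0072765) + 28(1.0087) = 23.1673595 + 28.2436 = 51.4109595 u
Mass defect Δm = 51.4109595 − 50.93134 = 0.4796195 u
E_B = 0.4796195 × 931.49 = 446.761 MeV
Per nucleus in joules: 446.761 MeV × 1.602e-13 J/MeV = 7.1571e-11 J
Per mole: 7.1571e-11 J × 6.022e23 mol⁻¹ = 4.3100e+13 J/mol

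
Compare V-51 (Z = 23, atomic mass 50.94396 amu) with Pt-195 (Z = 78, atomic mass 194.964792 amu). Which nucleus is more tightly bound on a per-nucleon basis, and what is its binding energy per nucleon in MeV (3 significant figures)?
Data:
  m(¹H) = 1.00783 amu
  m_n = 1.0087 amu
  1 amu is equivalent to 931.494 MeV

V-51: Σm = 23(1.00783) + 28(1.0087) = 51.42369 amu; Δm = 0.47973 amu; E_B = 446.87 MeV; E_B/A = 8.762 MeV
Pt-195: Σm = 78(1.00783) + 117(1.0087) = 196.62864 amu; Δm = 1.663848 amu; E_B = 1549.9 MeV; E_B/A = 7.948 MeV
V-51 has the higher binding energy per nucleon, so it is the more tightly bound nucleus.

V-51; 8.76 MeV/nucleon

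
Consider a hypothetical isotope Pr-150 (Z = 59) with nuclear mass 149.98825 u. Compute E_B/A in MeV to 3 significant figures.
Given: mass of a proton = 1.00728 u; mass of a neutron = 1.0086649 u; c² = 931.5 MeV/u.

7.64 MeV/nucleon

The nucleus contains 59 protons and 150 − 59 = 91 neutrons.
Total constituent mass: 59 × 1.00728 + 91 × 1.0086649 = 151.2180259 u
Mass defect Δm = 151.2180259 − 149.98825 = 1.2297759 u
E_B = 1.2297759 × 931.5 = 1145.54 MeV
BE/A = 1145.54 MeV / 150 = 7.637 MeV/nucleon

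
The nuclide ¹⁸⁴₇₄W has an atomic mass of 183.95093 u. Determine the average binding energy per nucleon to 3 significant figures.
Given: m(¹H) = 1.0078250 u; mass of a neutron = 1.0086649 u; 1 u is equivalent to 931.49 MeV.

With 74 protons and 110 neutrons (A = 184):
Mass of separated nucleons = 74(1.0078250) + 110(1.0086649) = 74.5790500 + 110.9531390 = 185.5321890 u
Mass defect Δm = 185.5321890 − 183.95093 = 1.5812590 u
Converting to energy: 1.5812590 u × 931.49 MeV/u = 1472.93 MeV
BE/A = 1472.93 MeV / 184 = 8.005 MeV/nucleon

8.01 MeV/nucleon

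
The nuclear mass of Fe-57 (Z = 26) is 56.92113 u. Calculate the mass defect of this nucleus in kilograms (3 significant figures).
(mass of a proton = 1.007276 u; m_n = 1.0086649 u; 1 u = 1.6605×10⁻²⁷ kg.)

Z = 26, so N = A − Z = 57 − 26 = 31.
Mass of separated nucleons = 26(1.007276) + 31(1.0086649) = 26.189176 + 31.2686119 = 57.4577879 u
Δm = 57.4577879 − 56.92113 = 0.5366579 u
In SI units: 0.5366579 u × 1.6605×10⁻²⁷ kg/u = 8.9112e-28 kg

8.91e-28 kg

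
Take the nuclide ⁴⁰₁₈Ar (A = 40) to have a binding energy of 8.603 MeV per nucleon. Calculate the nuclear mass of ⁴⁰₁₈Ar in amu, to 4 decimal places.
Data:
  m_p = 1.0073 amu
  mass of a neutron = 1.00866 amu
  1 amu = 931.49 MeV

Total binding energy = 40 × 8.603 = 344.120 MeV
Mass defect = 344.120 MeV / (931.49 MeV/amu) = 0.369430 amu
Constituent mass = 18(1.0073) + 22(1.00866) = 40.32192 amu
Nuclear mass = 40.32192 − 0.369430 = 39.952490 amu ≈ 39.9525 amu (to 4 decimal places)

39.9525 amu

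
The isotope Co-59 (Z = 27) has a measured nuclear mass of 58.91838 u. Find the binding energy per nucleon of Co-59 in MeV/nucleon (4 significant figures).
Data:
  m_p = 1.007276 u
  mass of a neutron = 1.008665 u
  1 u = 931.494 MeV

With 27 protons and 32 neutrons (A = 59):
Total constituent mass: 27 × 1.007276 + 32 × 1.008665 = 59.473732 u
Mass defect Δm = 59.473732 − 58.91838 = 0.555352 u
E_B = 0.555352 × 931.494 = 517.307 MeV
BE/A = 517.307 MeV / 59 = 8.768 MeV/nucleon

8.768 MeV/nucleon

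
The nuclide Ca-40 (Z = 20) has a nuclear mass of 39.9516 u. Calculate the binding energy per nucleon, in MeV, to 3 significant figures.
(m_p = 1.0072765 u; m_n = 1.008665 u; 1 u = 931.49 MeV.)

Total constituent mass: 20 × 1.0072765 + 20 × 1.008665 = 40.3188300 u
Mass defect Δm = 40.3188300 − 39.9516 = 0.3672300 u
Binding energy = Δm·c² = 0.3672300 × 931.49 MeV/u = 342.071 MeV
BE/A = 342.071 MeV / 40 = 8.552 MeV/nucleon

8.55 MeV/nucleon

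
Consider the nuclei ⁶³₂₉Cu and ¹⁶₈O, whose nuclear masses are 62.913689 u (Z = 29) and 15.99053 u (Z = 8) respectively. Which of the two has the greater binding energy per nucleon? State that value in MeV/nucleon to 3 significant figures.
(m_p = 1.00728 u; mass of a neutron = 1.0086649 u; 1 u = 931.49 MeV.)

⁶³₂₉Cu; 8.75 MeV/nucleon

⁶³₂₉Cu: Σm = 29(1.00728) + 34(1.0086649) = 63.5057266 u; Δm = 0.5920376 u; E_B = 551.48 MeV; E_B/A = 8.754 MeV
¹⁶₈O: Σm = 8(1.00728) + 8(1.0086649) = 16.1275592 u; Δm = 0.1370292 u; E_B = 127.64 MeV; E_B/A = 7.978 MeV
⁶³₂₉Cu has the higher binding energy per nucleon, so it is the more tightly bound nucleus.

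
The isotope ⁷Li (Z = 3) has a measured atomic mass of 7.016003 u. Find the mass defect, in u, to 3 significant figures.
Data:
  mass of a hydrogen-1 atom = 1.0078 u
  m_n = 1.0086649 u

0.0421 u

Z = 3, so N = A − Z = 7 − 3 = 4.
Total constituent mass: 3 × 1.0078 + 4 × 1.0086649 = 7.0580596 u
Δm = 7.0580596 − 7.016003 = 0.0420566 u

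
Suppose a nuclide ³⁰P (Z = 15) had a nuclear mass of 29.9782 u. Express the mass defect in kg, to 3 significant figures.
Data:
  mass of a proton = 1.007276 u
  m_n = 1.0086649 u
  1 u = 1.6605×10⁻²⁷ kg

Mass of separated nucleons = 15(1.007276) + 15(1.0086649) = 15.109140 + 15.1299735 = 30.2391135 u
Mass defect Δm = 30.2391135 − 29.9782 = 0.2609135 u
In SI units: 0.2609135 u × 1.6605×10⁻²⁷ kg/u = 4.3325e-28 kg

4.33e-28 kg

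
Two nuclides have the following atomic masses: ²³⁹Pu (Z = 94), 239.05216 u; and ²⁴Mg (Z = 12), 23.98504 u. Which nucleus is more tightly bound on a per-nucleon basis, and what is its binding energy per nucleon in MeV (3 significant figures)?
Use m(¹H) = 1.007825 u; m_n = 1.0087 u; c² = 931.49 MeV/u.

²³⁹Pu: Σm = 94(1.007825) + 145(1.0087) = 240.997050 u; Δm = 1.944890 u; E_B = 1811.6 MeV; E_B/A = 7.580 MeV
²⁴Mg: Σm = 12(1.007825) + 12(1.0087) = 24.198300 u; Δm = 0.213260 u; E_B = 198.65 MeV; E_B/A = 8.277 MeV
²⁴Mg has the higher binding energy per nucleon, so it is the more tightly bound nucleus.

²⁴Mg; 8.28 MeV/nucleon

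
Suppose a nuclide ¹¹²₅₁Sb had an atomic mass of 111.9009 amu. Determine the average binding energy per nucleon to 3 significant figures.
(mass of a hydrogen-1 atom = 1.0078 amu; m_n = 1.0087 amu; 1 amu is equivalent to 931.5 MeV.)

The nucleus contains 51 protons and 112 − 51 = 61 neutrons.
Mass of separated nucleons = 51(1.0078) + 61(1.0087) = 51.3978 + 61.5307 = 112.9285 amu
The mass defect is 112.9285 − 111.9009 = 1.0276 amu.
E_B = 1.0276 × 931.5 = 957.209 MeV
BE/A = 957.209 MeV / 112 = 8.547 MeV/nucleon

8.55 MeV/nucleon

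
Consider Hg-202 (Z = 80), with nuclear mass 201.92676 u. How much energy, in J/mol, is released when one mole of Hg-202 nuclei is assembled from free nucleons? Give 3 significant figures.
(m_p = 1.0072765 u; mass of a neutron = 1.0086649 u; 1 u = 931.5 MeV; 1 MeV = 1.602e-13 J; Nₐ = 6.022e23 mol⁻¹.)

The nucleus contains 80 protons and 202 − 80 = 122 neutrons.
Σm = 80·m_p + 122·m_n = 80.5821200 + 123.0571178 = 203.6392378 u
Δm = 203.6392378 − 201.92676 = 1.7124778 u
Converting to energy: 1.7124778 u × 931.5 MeV/u = 1595.17 MeV
Per nucleus in joules: 1595.17 MeV × 1.602e-13 J/MeV = 2.5555e-10 J
Per mole: 2.5555e-10 J × 6.022e23 mol⁻¹ = 1.5389e+14 J/mol

1.54e+14 J/mol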